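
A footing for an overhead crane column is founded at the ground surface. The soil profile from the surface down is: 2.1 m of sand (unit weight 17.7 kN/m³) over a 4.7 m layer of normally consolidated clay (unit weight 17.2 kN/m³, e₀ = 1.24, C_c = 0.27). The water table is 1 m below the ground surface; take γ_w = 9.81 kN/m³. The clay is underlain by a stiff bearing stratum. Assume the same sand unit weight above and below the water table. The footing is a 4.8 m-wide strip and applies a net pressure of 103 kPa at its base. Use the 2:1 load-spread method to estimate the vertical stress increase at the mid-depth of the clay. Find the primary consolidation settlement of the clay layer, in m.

Mid-depth of clay below the ground surface: z = 2.1 + 4.7/2 = 4.45 m.
Total vertical stress at mid-clay: σ_v = 17.7×2.1 + 17.2×2.35 = 77.59 kPa.
Pore pressure: u = 9.81×(4.45 − 1) = 33.845 kPa.
Initial effective stress: σ'_0 = σ_v − u = 77.59 − 33.845 = 43.745 kPa.
Stress increase at mid-clay by the 2:1 spreading method:
Δσ = qB/(B+z) = 103×4.8/(4.8+4.45) = 53.449 kPa
Final effective stress: σ'_f = σ'_0 + Δσ = 43.745 + 53.449 = 97.194 kPa.
Normally consolidated clay, so the full stress increment lies on the virgin compression line:
S_c = C_c·H/(1+e₀)·log₁₀(σ'_f/σ'_0) = 0.27×4.7/(1+1.24)×log₁₀(97.194/43.745)
    = 0.56652 × 0.34671 = 0.1964 m

S_c ≈ 0.196 m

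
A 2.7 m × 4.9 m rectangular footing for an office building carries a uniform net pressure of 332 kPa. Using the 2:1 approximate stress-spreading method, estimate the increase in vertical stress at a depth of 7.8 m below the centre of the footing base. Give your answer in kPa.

By the 2:1 method the load spreads at 1 horizontal : 2 vertical, so at depth z the loaded area has grown by z in each plan dimension:
Δσ = qBL/((B+z)(L+z)) = 332×2.7×4.9/((2.7+7.8)(4.9+7.8)) = 32.939 kPa

Δσ_z ≈ 32.9 kPa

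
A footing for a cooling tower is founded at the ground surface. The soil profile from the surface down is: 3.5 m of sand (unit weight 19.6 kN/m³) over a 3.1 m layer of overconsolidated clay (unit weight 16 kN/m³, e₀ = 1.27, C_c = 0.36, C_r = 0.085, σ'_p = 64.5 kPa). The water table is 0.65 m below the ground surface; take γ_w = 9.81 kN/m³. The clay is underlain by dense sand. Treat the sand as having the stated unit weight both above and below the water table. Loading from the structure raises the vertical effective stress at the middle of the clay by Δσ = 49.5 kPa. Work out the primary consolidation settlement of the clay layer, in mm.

S_c ≈ 106 mm

Mid-depth of clay below the ground surface: z = 3.5 + 3.1/2 = 5.05 m.
Total vertical stress at mid-clay: σ_v = 19.6×3.5 + 16×1.55 = 93.4 kPa.
Pore pressure: u = 9.81×(5.05 − 0.65) = 43.164 kPa.
Initial effective stress: σ'_0 = σ_v − u = 93.4 − 43.164 = 50.236 kPa.
Final effective stress: σ'_f = 50.236 + 49.5 = 99.736 kPa.
σ'_f = 99.736 > σ'_p = 64.5 kPa, so the stress path crosses the preconsolidation pressure — recompression up to σ'_p, then virgin compression beyond:
S_c = H/(1+e₀)·[C_r·log₁₀(σ'_p/σ'_0) + C_c·log₁₀(σ'_f/σ'_p)]
    = 3.1/2.27 × [0.085×log₁₀(64.5/50.236) + 0.36×log₁₀(99.736/64.5)]
    = 1.3656 × [0.0092263 + 0.068145] = 0.1057 m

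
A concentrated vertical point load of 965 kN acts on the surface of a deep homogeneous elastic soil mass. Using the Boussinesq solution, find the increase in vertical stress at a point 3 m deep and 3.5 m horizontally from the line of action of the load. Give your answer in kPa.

Δσ_z ≈ 5.98 kPa

Boussinesq vertical stress below a point load on an elastic half-space:
Δσ_z = 3P/(2πz²) · [1 + (r/z)²]^(−5/2)
r/z = 3.5/3 = 1.1667; [1+(r/z)²]^(−5/2) = 0.11674.
Δσ_z = 3×965/(2π×3²) × 0.11674 = 51.195 × 0.11674 = 5.977 kPa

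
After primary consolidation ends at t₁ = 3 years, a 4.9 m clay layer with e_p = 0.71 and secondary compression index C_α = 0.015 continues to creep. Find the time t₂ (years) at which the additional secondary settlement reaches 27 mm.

t₂ ≈ 12.7 years

S_s = C_α·H/(1+e_p)·log₁₀(t₂/t₁) ⇒ log₁₀(t₂/t₁) = S_s·(1+e_p)/(C_α·H).
log₁₀(t₂/t₁) = 0.027 × (1+0.71) / (0.015×4.9) = 0.6282
t₂ = t₁ × 10^0.6282 = 3 × 4.248 = 12.74 years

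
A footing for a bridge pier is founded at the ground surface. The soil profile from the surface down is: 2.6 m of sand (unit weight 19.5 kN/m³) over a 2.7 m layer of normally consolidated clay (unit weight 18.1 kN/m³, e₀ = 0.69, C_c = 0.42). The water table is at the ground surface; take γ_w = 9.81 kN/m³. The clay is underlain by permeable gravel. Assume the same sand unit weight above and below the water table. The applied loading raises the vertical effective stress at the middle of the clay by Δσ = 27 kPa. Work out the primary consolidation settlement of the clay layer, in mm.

Mid-depth of clay below the ground surface: z = 2.6 + 2.7/2 = 3.95 m.
Total vertical stress at mid-clay: σ_v = 19.5×2.6 + 18.1×1.35 = 75.135 kPa.
Pore pressure: u = 9.81×(3.95 − 0) = 38.75 kPa.
Initial effective stress: σ'_0 = σ_v − u = 75.135 − 38.75 = 36.385 kPa.
Final effective stress: σ'_f = σ'_0 + Δσ = 36.385 + 27 = 63.385 kPa.
Normally consolidated clay, so the full stress increment lies on the virgin compression line:
S_c = C_c·H/(1+e₀)·log₁₀(σ'_f/σ'_0) = 0.42×2.7/(1+0.69)×log₁₀(63.385/36.385)
    = 0.67101 × 0.24106 = 0.1618 m

S_c ≈ 162 mm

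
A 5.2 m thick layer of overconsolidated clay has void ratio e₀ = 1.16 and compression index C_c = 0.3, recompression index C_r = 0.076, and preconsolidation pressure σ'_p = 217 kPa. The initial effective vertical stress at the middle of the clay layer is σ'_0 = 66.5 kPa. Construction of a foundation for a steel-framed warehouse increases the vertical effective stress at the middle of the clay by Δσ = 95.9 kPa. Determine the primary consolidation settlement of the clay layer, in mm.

Final effective stress: σ'_f = 66.5 + 95.9 = 162.4 kPa.
σ'_f = 162.4 ≤ σ'_p = 217 kPa, so the clay remains overconsolidated and only the recompression index applies:
S_c = C_r·H/(1+e₀)·log₁₀(σ'_f/σ'_0) = 0.076×5.2/2.16×log₁₀(162.4/66.5)
    = 0.18296 × 0.38776 = 0.07095 m

S_c ≈ 70.9 mm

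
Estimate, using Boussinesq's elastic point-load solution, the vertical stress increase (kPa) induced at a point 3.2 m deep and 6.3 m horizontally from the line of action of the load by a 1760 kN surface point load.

Boussinesq vertical stress below a point load on an elastic half-space:
Δσ_z = 3P/(2πz²) · [1 + (r/z)²]^(−5/2)
r/z = 6.3/3.2 = 1.9687; [1+(r/z)²]^(−5/2) = 0.019048.
Δσ_z = 3×1760/(2π×3.2²) × 0.019048 = 82.064 × 0.019048 = 1.563 kPa

Δσ_z ≈ 1.56 kPa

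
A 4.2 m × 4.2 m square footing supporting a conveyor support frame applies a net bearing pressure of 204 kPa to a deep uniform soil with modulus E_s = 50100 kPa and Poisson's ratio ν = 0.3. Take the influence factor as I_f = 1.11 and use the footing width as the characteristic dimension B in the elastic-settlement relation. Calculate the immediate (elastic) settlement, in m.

S_e ≈ 0.0173 m

Immediate (elastic) settlement: S_e = q·B·(1−ν²)/E_s · I_f.
S_e = 204 × 4.2 × (1 − 0.3²) / 50100 × 1.11
    = 204 × 4.2 × 0.91 / 50100 × 1.11
    = 0.01727 m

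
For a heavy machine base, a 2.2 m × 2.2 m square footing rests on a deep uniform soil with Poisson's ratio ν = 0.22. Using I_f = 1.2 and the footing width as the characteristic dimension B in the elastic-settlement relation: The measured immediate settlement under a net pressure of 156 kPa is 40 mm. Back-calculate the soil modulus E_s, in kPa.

S_e = q·B·(1−ν²)/E_s · I_f  ⇒  E_s = q·B·(1−ν²)·I_f / S_e.
E_s = 156 × 2.2 × 0.9516 × 1.2 / 0.04 = 9798 kPa

E_s ≈ 9800 kPa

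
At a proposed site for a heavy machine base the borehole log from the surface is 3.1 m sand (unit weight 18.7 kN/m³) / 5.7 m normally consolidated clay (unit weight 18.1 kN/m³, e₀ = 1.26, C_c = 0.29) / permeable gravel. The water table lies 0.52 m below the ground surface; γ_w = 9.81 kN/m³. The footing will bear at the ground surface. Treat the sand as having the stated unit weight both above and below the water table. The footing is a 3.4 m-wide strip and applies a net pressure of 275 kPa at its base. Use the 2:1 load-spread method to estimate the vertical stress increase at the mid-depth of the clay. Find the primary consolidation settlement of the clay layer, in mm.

Mid-depth of clay below the ground surface: z = 3.1 + 5.7/2 = 5.95 m.
Total vertical stress at mid-clay: σ_v = 18.7×3.1 + 18.1×2.85 = 109.56 kPa.
Pore pressure: u = 9.81×(5.95 − 0.52) = 53.268 kPa.
Initial effective stress: σ'_0 = σ_v − u = 109.56 − 53.268 = 56.292 kPa.
Stress increase at mid-clay by the 2:1 spreading method:
Δσ = qB/(B+z) = 275×3.4/(3.4+5.95) = 100 kPa
Final effective stress: σ'_f = σ'_0 + Δσ = 56.292 + 100 = 156.29 kPa.
Normally consolidated clay, so the full stress increment lies on the virgin compression line:
S_c = C_c·H/(1+e₀)·log₁₀(σ'_f/σ'_0) = 0.29×5.7/(1+1.26)×log₁₀(156.29/56.292)
    = 0.73142 × 0.44348 = 0.3244 m

S_c ≈ 324 mm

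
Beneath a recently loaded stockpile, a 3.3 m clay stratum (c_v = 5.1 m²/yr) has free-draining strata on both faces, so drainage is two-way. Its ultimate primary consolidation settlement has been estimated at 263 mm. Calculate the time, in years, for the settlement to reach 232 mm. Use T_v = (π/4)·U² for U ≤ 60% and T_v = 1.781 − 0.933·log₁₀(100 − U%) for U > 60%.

Drainage path length: H_d = H/2 = 1.65 m (double drainage).
U = S(t)/S_ult = 232/263 = 0.8821.
U > 60%: T_v = 1.781 − 0.933·log₁₀(100 − 88.213) = 0.78138.
t = T_v·H_d²/c_v = 0.78138×1.65²/5.1 = 0.4171 years.

t ≈ 0.417 years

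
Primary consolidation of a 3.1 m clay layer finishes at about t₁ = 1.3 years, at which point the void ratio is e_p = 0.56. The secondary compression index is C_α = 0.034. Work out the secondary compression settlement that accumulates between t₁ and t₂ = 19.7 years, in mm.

Secondary compression: S_s = C_α·H/(1+e_p)·log₁₀(t₂/t₁)
S_s = 0.034×3.1/(1+0.56)×log₁₀(19.7/1.3)
    = 0.06756 × 1.181 = 0.07976 m

S_s ≈ 79.8 mm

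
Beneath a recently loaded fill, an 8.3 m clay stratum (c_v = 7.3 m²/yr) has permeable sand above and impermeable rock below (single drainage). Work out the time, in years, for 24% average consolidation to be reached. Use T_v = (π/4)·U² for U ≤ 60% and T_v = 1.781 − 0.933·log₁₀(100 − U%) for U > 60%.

Drainage path length: H_d = H = 8.3 m (single drainage).
U ≤ 60%: T_v = (π/4)·U² = (π/4)×0.24² = 0.045239.
t = T_v·H_d²/c_v = 0.045239×8.3²/7.3 = 0.4269 years.

t ≈ 0.427 years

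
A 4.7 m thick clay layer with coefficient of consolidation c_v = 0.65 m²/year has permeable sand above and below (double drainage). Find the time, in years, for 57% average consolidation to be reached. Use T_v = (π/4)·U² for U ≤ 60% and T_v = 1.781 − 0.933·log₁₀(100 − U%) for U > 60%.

Drainage path length: H_d = H/2 = 2.35 m (double drainage).
U ≤ 60%: T_v = (π/4)·U² = (π/4)×0.57² = 0.25518.
t = T_v·H_d²/c_v = 0.25518×2.35²/0.65 = 2.168 years.

t ≈ 2.17 years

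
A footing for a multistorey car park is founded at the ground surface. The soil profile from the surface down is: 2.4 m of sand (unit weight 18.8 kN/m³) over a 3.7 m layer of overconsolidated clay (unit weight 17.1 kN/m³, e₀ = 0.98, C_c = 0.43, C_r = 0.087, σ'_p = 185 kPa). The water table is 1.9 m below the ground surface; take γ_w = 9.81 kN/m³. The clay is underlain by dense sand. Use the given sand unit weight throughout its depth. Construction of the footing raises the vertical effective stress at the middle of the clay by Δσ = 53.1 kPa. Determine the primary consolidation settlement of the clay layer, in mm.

Mid-depth of clay below the ground surface: z = 2.4 + 3.7/2 = 4.25 m.
Total vertical stress at mid-clay: σ_v = 18.8×2.4 + 17.1×1.85 = 76.755 kPa.
Pore pressure: u = 9.81×(4.25 − 1.9) = 23.054 kPa.
Initial effective stress: σ'_0 = σ_v − u = 76.755 − 23.054 = 53.701 kPa.
Final effective stress: σ'_f = 53.701 + 53.1 = 106.8 kPa.
σ'_f = 106.8 ≤ σ'_p = 185 kPa, so the clay remains overconsolidated and only the recompression index applies:
S_c = C_r·H/(1+e₀)·log₁₀(σ'_f/σ'_0) = 0.087×3.7/1.98×log₁₀(106.8/53.701)
    = 0.16258 × 0.29859 = 0.04854 m

S_c ≈ 48.5 mm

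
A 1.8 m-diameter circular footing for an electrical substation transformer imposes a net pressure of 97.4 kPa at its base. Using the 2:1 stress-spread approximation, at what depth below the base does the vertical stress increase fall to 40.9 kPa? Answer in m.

z ≈ 0.978 m

2:1 spreading — at depth z the loaded area has grown by z in each plan dimension:
qD²/(D+z)² = Δσ_z ⇒ z = D(√(q/Δσ_z) − 1) = 1.8×(√(97.4/40.9) − 1) = 0.9777 m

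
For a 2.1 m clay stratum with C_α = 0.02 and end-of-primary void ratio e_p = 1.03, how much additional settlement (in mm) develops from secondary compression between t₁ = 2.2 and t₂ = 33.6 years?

Secondary compression: S_s = C_α·H/(1+e_p)·log₁₀(t₂/t₁)
S_s = 0.02×2.1/(1+1.03)×log₁₀(33.6/2.2)
    = 0.02069 × 1.184 = 0.02449 m

S_s ≈ 24.5 mm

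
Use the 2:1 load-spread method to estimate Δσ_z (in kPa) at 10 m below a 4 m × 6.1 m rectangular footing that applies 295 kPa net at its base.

By the 2:1 method the load spreads at 1 horizontal : 2 vertical, so at depth z the loaded area has grown by z in each plan dimension:
Δσ = qBL/((B+z)(L+z)) = 295×4×6.1/((4+10)(6.1+10)) = 31.934 kPa

Δσ_z ≈ 31.9 kPa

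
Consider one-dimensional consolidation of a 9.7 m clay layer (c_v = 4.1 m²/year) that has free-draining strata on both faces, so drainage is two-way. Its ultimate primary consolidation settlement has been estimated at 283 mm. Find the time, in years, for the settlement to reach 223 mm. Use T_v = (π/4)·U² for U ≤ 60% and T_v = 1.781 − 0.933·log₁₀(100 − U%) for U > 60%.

Drainage path length: H_d = H/2 = 4.85 m (double drainage).
U = S(t)/S_ult = 223/283 = 0.788.
U > 60%: T_v = 1.781 − 0.933·log₁₀(100 − 78.799) = 0.5435.
t = T_v·H_d²/c_v = 0.5435×4.85²/4.1 = 3.118 years.

t ≈ 3.12 years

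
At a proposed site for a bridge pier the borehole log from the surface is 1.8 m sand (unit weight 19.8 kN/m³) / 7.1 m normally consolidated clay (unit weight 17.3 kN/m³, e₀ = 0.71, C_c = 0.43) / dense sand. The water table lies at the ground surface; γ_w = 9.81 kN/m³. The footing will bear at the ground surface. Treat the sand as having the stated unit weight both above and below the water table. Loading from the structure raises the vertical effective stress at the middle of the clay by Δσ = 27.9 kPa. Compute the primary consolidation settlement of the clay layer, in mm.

Mid-depth of clay below the ground surface: z = 1.8 + 7.1/2 = 5.35 m.
Total vertical stress at mid-clay: σ_v = 19.8×1.8 + 17.3×3.55 = 97.055 kPa.
Pore pressure: u = 9.81×(5.35 − 0) = 52.483 kPa.
Initial effective stress: σ'_0 = σ_v − u = 97.055 − 52.483 = 44.572 kPa.
Final effective stress: σ'_f = σ'_0 + Δσ = 44.572 + 27.9 = 72.472 kPa.
Normally consolidated clay, so the full stress increment lies on the virgin compression line:
S_c = C_c·H/(1+e₀)·log₁₀(σ'_f/σ'_0) = 0.43×7.1/(1+0.71)×log₁₀(72.472/44.572)
    = 1.7854 × 0.21111 = 0.3769 m

S_c ≈ 377 mm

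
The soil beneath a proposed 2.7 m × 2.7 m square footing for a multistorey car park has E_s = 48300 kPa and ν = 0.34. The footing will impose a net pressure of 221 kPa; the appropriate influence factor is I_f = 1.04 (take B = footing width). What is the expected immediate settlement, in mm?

S_e ≈ 11.4 mm

Immediate (elastic) settlement: S_e = q·B·(1−ν²)/E_s · I_f.
S_e = 221 × 2.7 × (1 − 0.34²) / 48300 × 1.04
    = 221 × 2.7 × 0.8844 / 48300 × 1.04
    = 0.01136 m = 11.36 mm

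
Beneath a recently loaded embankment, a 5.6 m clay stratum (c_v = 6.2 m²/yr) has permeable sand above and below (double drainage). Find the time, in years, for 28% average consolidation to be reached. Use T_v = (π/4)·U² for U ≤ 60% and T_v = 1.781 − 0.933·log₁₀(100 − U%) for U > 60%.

Drainage path length: H_d = H/2 = 2.8 m (double drainage).
U ≤ 60%: T_v = (π/4)·U² = (π/4)×0.28² = 0.061575.
t = T_v·H_d²/c_v = 0.061575×2.8²/6.2 = 0.07786 years.

t ≈ 0.0779 years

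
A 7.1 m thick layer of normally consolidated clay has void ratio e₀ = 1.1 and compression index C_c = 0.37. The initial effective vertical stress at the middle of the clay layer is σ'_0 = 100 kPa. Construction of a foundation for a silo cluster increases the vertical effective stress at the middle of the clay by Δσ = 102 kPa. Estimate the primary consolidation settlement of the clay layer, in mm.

Final effective stress: σ'_f = σ'_0 + Δσ = 100 + 102 = 202 kPa.
Normally consolidated clay, so the full stress increment lies on the virgin compression line:
S_c = C_c·H/(1+e₀)·log₁₀(σ'_f/σ'_0) = 0.37×7.1/(1+1.1)×log₁₀(202/100)
    = 1.251 × 0.30535 = 0.382 m

S_c ≈ 382 mm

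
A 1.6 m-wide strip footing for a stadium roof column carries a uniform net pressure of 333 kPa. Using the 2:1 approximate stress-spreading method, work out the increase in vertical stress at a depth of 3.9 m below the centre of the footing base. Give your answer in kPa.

Δσ_z ≈ 96.9 kPa

By the 2:1 method the load spreads at 1 horizontal : 2 vertical, so at depth z the loaded area has grown by z in each plan dimension:
Δσ = qB/(B+z) = 333×1.6/(1.6+3.9) = 96.873 kPa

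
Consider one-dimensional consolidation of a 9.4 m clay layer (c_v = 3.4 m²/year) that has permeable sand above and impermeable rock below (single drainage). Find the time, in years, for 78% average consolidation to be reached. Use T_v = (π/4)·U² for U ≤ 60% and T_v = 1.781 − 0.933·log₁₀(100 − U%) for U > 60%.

t ≈ 13.7 years

Drainage path length: H_d = H = 9.4 m (single drainage).
U > 60%: T_v = 1.781 − 0.933·log₁₀(100 − 78) = 0.52852.
t = T_v·H_d²/c_v = 0.52852×9.4²/3.4 = 13.74 years.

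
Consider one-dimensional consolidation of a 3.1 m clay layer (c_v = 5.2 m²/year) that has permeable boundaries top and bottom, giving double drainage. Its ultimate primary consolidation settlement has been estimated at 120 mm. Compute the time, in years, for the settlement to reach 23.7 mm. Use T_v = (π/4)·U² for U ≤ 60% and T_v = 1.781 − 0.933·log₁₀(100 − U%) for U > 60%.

t ≈ 0.0142 years

Drainage path length: H_d = H/2 = 1.55 m (double drainage).
U = S(t)/S_ult = 23.7/120 = 0.1975.
U ≤ 60%: T_v = (π/4)·U² = (π/4)×0.1975² = 0.030635.
t = T_v·H_d²/c_v = 0.030635×1.55²/5.2 = 0.01415 years.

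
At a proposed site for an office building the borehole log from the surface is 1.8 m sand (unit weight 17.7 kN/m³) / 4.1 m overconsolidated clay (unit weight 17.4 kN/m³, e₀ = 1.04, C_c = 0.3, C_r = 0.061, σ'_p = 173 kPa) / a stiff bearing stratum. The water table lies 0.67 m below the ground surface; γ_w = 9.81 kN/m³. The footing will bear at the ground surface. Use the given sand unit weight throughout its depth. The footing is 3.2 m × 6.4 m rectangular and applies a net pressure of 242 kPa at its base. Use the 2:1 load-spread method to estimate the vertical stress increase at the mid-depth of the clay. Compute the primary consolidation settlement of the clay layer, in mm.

Mid-depth of clay below the ground surface: z = 1.8 + 4.1/2 = 3.85 m.
Total vertical stress at mid-clay: σ_v = 17.7×1.8 + 17.4×2.05 = 67.53 kPa.
Pore pressure: u = 9.81×(3.85 − 0.67) = 31.196 kPa.
Initial effective stress: σ'_0 = σ_v − u = 67.53 − 31.196 = 36.334 kPa.
Stress increase at mid-clay by the 2:1 spreading method:
Δσ = qBL/((B+z)(L+z)) = 242×3.2×6.4/((3.2+3.85)(6.4+3.85)) = 68.586 kPa
Final effective stress: σ'_f = 36.334 + 68.586 = 104.92 kPa.
σ'_f = 104.92 ≤ σ'_p = 173 kPa, so the clay remains overconsolidated and only the recompression index applies:
S_c = C_r·H/(1+e₀)·log₁₀(σ'_f/σ'_0) = 0.061×4.1/2.04×log₁₀(104.92/36.334)
    = 0.1226 × 0.46055 = 0.05646 m

S_c ≈ 56.5 mm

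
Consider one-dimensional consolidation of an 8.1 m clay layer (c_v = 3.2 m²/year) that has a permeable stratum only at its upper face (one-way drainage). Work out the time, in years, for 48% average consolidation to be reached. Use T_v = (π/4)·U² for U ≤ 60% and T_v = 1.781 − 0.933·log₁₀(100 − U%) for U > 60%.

Drainage path length: H_d = H = 8.1 m (single drainage).
U ≤ 60%: T_v = (π/4)·U² = (π/4)×0.48² = 0.18096.
t = T_v·H_d²/c_v = 0.18096×8.1²/3.2 = 3.71 years.

t ≈ 3.71 years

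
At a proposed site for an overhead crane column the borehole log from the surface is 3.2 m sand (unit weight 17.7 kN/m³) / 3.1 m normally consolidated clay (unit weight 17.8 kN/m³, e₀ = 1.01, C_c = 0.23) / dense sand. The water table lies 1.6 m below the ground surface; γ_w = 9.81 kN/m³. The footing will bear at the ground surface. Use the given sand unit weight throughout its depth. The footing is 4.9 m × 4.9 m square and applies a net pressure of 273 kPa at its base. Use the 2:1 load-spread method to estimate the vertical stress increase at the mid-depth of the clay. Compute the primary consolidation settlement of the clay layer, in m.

S_c ≈ 0.13 m

Mid-depth of clay below the ground surface: z = 3.2 + 3.1/2 = 4.75 m.
Total vertical stress at mid-clay: σ_v = 17.7×3.2 + 17.8×1.55 = 84.23 kPa.
Pore pressure: u = 9.81×(4.75 − 1.6) = 30.902 kPa.
Initial effective stress: σ'_0 = σ_v − u = 84.23 − 30.902 = 53.328 kPa.
Stress increase at mid-clay by the 2:1 spreading method:
Δσ = qBL/((B+z)(L+z)) = 273×4.9×4.9/((4.9+4.75)(4.9+4.75)) = 70.388 kPa
Final effective stress: σ'_f = σ'_0 + Δσ = 53.328 + 70.388 = 123.72 kPa.
Normally consolidated clay, so the full stress increment lies on the virgin compression line:
S_c = C_c·H/(1+e₀)·log₁₀(σ'_f/σ'_0) = 0.23×3.1/(1+1.01)×log₁₀(123.72/53.328)
    = 0.35473 × 0.36548 = 0.1296 m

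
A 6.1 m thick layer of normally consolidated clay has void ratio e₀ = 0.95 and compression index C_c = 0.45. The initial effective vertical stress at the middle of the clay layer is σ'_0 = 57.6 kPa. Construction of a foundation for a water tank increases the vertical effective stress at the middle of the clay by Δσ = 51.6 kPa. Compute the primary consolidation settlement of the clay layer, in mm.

Final effective stress: σ'_f = σ'_0 + Δσ = 57.6 + 51.6 = 109.2 kPa.
Normally consolidated clay, so the full stress increment lies on the virgin compression line:
S_c = C_c·H/(1+e₀)·log₁₀(σ'_f/σ'_0) = 0.45×6.1/(1+0.95)×log₁₀(109.2/57.6)
    = 1.4077 × 0.2778 = 0.3911 m

S_c ≈ 391 mm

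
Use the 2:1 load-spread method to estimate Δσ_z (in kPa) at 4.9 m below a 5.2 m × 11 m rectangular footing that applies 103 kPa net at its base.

By the 2:1 method the load spreads at 1 horizontal : 2 vertical, so at depth z the loaded area has grown by z in each plan dimension:
Δσ = qBL/((B+z)(L+z)) = 103×5.2×11/((5.2+4.9)(11+4.9)) = 36.687 kPa

Δσ_z ≈ 36.7 kPa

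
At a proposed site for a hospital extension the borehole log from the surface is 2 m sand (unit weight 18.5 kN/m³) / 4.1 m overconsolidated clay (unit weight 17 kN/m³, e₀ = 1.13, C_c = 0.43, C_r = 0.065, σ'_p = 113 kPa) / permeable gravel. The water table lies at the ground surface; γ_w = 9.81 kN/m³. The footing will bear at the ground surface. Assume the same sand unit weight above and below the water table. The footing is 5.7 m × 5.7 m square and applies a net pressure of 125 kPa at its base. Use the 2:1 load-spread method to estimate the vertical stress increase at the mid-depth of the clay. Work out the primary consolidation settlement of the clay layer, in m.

Mid-depth of clay below the ground surface: z = 2 + 4.1/2 = 4.05 m.
Total vertical stress at mid-clay: σ_v = 18.5×2 + 17×2.05 = 71.85 kPa.
Pore pressure: u = 9.81×(4.05 − 0) = 39.73 kPa.
Initial effective stress: σ'_0 = σ_v − u = 71.85 − 39.73 = 32.12 kPa.
Stress increase at mid-clay by the 2:1 spreading method:
Δσ = qBL/((B+z)(L+z)) = 125×5.7×5.7/((5.7+4.05)(5.7+4.05)) = 42.722 kPa
Final effective stress: σ'_f = 32.12 + 42.722 = 74.842 kPa.
σ'_f = 74.842 ≤ σ'_p = 113 kPa, so the clay remains overconsolidated and only the recompression index applies:
S_c = C_r·H/(1+e₀)·log₁₀(σ'_f/σ'_0) = 0.065×4.1/2.13×log₁₀(74.842/32.12)
    = 0.12512 × 0.36737 = 0.04596 m

S_c ≈ 0.046 m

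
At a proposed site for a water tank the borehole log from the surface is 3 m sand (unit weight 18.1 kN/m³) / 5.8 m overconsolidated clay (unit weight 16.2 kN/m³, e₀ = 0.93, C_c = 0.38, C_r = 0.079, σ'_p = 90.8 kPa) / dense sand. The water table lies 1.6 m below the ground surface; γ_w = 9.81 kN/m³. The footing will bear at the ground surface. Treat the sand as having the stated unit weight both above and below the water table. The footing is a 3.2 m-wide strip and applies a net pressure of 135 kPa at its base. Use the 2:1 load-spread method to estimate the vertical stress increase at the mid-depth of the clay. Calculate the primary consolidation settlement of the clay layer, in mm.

S_c ≈ 124 mm

Mid-depth of clay below the ground surface: z = 3 + 5.8/2 = 5.9 m.
Total vertical stress at mid-clay: σ_v = 18.1×3 + 16.2×2.9 = 101.28 kPa.
Pore pressure: u = 9.81×(5.9 − 1.6) = 42.183 kPa.
Initial effective stress: σ'_0 = σ_v − u = 101.28 − 42.183 = 59.097 kPa.
Stress increase at mid-clay by the 2:1 spreading method:
Δσ = qB/(B+z) = 135×3.2/(3.2+5.9) = 47.473 kPa
Final effective stress: σ'_f = 59.097 + 47.473 = 106.57 kPa.
σ'_f = 106.57 > σ'_p = 90.8 kPa, so the stress path crosses the preconsolidation pressure — recompression up to σ'_p, then virgin compression beyond:
S_c = H/(1+e₀)·[C_r·log₁₀(σ'_p/σ'_0) + C_c·log₁₀(σ'_f/σ'_p)]
    = 5.8/1.93 × [0.079×log₁₀(90.8/59.097) + 0.38×log₁₀(106.57/90.8)]
    = 3.0052 × [0.014735 + 0.026429] = 0.1237 m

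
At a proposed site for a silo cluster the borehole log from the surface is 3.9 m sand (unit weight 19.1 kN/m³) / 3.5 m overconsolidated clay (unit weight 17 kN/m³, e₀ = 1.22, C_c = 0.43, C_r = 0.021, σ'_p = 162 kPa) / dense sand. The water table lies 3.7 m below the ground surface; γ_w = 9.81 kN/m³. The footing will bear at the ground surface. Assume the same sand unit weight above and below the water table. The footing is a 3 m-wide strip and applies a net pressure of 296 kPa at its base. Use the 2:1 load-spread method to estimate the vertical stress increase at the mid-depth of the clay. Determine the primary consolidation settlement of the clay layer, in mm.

Mid-depth of clay below the ground surface: z = 3.9 + 3.5/2 = 5.65 m.
Total vertical stress at mid-clay: σ_v = 19.1×3.9 + 17×1.75 = 104.24 kPa.
Pore pressure: u = 9.81×(5.65 − 3.7) = 19.13 kPa.
Initial effective stress: σ'_0 = σ_v − u = 104.24 − 19.13 = 85.11 kPa.
Stress increase at mid-clay by the 2:1 spreading method:
Δσ = qB/(B+z) = 296×3/(3+5.65) = 102.66 kPa
Final effective stress: σ'_f = 85.11 + 102.66 = 187.77 kPa.
σ'_f = 187.77 > σ'_p = 162 kPa, so the stress path crosses the preconsolidation pressure — recompression up to σ'_p, then virgin compression beyond:
S_c = H/(1+e₀)·[C_r·log₁₀(σ'_p/σ'_0) + C_c·log₁₀(σ'_f/σ'_p)]
    = 3.5/2.22 × [0.021×log₁₀(162/85.11) + 0.43×log₁₀(187.77/162)]
    = 1.5766 × [0.0058702 + 0.027568] = 0.05272 m

S_c ≈ 52.7 mm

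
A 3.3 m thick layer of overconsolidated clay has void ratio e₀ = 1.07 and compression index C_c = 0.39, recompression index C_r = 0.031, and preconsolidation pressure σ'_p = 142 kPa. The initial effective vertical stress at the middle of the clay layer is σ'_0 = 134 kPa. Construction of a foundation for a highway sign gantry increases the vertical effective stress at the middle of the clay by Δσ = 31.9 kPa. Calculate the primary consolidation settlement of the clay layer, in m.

S_c ≈ 0.0432 m

Final effective stress: σ'_f = 134 + 31.9 = 165.9 kPa.
σ'_f = 165.9 > σ'_p = 142 kPa, so the stress path crosses the preconsolidation pressure — recompression up to σ'_p, then virgin compression beyond:
S_c = H/(1+e₀)·[C_r·log₁₀(σ'_p/σ'_0) + C_c·log₁₀(σ'_f/σ'_p)]
    = 3.3/2.07 × [0.031×log₁₀(142/134) + 0.39×log₁₀(165.9/142)]
    = 1.5942 × [0.00078069 + 0.026348] = 0.04325 m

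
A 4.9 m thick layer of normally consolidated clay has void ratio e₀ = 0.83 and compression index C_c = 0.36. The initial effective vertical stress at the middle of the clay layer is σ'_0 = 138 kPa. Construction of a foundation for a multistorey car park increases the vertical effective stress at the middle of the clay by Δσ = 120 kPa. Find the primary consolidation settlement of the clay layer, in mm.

S_c ≈ 262 mm

Final effective stress: σ'_f = σ'_0 + Δσ = 138 + 120 = 258 kPa.
Normally consolidated clay, so the full stress increment lies on the virgin compression line:
S_c = C_c·H/(1+e₀)·log₁₀(σ'_f/σ'_0) = 0.36×4.9/(1+0.83)×log₁₀(258/138)
    = 0.96393 × 0.27174 = 0.2619 m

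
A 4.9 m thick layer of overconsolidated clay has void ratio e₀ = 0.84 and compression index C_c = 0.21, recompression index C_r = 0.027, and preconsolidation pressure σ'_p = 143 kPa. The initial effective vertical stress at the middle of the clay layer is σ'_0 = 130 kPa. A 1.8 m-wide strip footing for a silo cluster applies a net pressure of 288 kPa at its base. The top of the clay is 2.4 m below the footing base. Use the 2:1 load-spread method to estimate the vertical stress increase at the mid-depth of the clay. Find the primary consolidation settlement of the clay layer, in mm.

S_c ≈ 93.9 mm

Mid-depth of clay below the footing base: z = 2.4 + 4.9/2 = 4.85 m.
Stress increase at mid-clay by the 2:1 spreading method:
Δσ = qB/(B+z) = 288×1.8/(1.8+4.85) = 77.955 kPa
Final effective stress: σ'_f = 130 + 77.955 = 207.95 kPa.
σ'_f = 207.95 > σ'_p = 143 kPa, so the stress path crosses the preconsolidation pressure — recompression up to σ'_p, then virgin compression beyond:
S_c = H/(1+e₀)·[C_r·log₁₀(σ'_p/σ'_0) + C_c·log₁₀(σ'_f/σ'_p)]
    = 4.9/1.84 × [0.027×log₁₀(143/130) + 0.21×log₁₀(207.95/143)]
    = 2.663 × [0.0011176 + 0.034151] = 0.09392 m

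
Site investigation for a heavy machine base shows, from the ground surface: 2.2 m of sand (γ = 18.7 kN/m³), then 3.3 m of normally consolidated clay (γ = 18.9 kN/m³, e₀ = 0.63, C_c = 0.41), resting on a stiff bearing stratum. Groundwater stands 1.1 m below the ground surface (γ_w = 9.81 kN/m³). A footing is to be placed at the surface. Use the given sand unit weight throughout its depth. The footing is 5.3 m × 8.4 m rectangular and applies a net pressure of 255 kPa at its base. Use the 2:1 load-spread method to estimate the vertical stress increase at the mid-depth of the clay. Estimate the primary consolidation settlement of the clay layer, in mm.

Mid-depth of clay below the ground surface: z = 2.2 + 3.3/2 = 3.85 m.
Total vertical stress at mid-clay: σ_v = 18.7×2.2 + 18.9×1.65 = 72.325 kPa.
Pore pressure: u = 9.81×(3.85 − 1.1) = 26.978 kPa.
Initial effective stress: σ'_0 = σ_v − u = 72.325 − 26.978 = 45.347 kPa.
Stress increase at mid-clay by the 2:1 spreading method:
Δσ = qBL/((B+z)(L+z)) = 255×5.3×8.4/((5.3+3.85)(8.4+3.85)) = 101.28 kPa
Final effective stress: σ'_f = σ'_0 + Δσ = 45.347 + 101.28 = 146.63 kPa.
Normally consolidated clay, so the full stress increment lies on the virgin compression line:
S_c = C_c·H/(1+e₀)·log₁₀(σ'_f/σ'_0) = 0.41×3.3/(1+0.63)×log₁₀(146.63/45.347)
    = 0.83006 × 0.50967 = 0.4231 m

S_c ≈ 423 mm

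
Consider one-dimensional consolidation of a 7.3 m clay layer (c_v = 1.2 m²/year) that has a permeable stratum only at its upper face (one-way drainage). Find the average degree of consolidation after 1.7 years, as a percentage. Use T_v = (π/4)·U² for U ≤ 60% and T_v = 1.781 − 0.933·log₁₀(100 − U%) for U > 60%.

Drainage path length: H_d = H = 7.3 m (single drainage).
T_v = c_v·t/H_d² = 1.2×1.7/7.3² = 0.038281.
T_v = 0.038281 corresponds to the U ≤ 60% branch:
U = √(4T_v/π) = 0.2208

U ≈ 22.1 %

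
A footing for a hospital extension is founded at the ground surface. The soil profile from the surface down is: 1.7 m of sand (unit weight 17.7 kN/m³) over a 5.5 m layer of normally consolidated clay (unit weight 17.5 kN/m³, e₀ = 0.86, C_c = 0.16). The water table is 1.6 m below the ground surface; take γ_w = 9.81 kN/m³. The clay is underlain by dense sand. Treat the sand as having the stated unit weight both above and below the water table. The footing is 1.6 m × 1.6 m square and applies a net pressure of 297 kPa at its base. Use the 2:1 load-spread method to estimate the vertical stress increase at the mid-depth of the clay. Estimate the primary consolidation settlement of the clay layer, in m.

Mid-depth of clay below the ground surface: z = 1.7 + 5.5/2 = 4.45 m.
Total vertical stress at mid-clay: σ_v = 17.7×1.7 + 17.5×2.75 = 78.215 kPa.
Pore pressure: u = 9.81×(4.45 − 1.6) = 27.959 kPa.
Initial effective stress: σ'_0 = σ_v − u = 78.215 − 27.959 = 50.256 kPa.
Stress increase at mid-clay by the 2:1 spreading method:
Δσ = qBL/((B+z)(L+z)) = 297×1.6×1.6/((1.6+4.45)(1.6+4.45)) = 20.772 kPa
Final effective stress: σ'_f = σ'_0 + Δσ = 50.256 + 20.772 = 71.028 kPa.
Normally consolidated clay, so the full stress increment lies on the virgin compression line:
S_c = C_c·H/(1+e₀)·log₁₀(σ'_f/σ'_0) = 0.16×5.5/(1+0.86)×log₁₀(71.028/50.256)
    = 0.47312 × 0.15024 = 0.07108 m

S_c ≈ 0.0711 m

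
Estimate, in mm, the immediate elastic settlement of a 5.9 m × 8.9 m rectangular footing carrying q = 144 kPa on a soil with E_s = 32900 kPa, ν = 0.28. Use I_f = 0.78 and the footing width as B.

Immediate (elastic) settlement: S_e = q·B·(1−ν²)/E_s · I_f.
S_e = 144 × 5.9 × (1 − 0.28²) / 32900 × 0.78
    = 144 × 5.9 × 0.9216 / 32900 × 0.78
    = 0.01856 m = 18.56 mm

S_e ≈ 18.6 mm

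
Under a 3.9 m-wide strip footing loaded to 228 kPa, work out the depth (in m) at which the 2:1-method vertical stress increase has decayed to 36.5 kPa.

z ≈ 20.5 m

2:1 spreading — at depth z the loaded area has grown by z in each plan dimension:
qB/(B+z) = Δσ_z ⇒ z = qB/Δσ_z − B = 228×3.9/36.5 − 3.9 = 20.46 m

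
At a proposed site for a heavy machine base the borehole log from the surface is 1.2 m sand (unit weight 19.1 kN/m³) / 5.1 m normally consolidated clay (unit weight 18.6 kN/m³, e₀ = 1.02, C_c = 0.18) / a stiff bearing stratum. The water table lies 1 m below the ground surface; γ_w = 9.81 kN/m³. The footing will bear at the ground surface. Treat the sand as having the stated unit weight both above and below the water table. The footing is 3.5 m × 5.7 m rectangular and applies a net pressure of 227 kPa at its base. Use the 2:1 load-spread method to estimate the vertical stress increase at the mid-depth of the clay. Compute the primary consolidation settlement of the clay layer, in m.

S_c ≈ 0.183 m

Mid-depth of clay below the ground surface: z = 1.2 + 5.1/2 = 3.75 m.
Total vertical stress at mid-clay: σ_v = 19.1×1.2 + 18.6×2.55 = 70.35 kPa.
Pore pressure: u = 9.81×(3.75 − 1) = 26.978 kPa.
Initial effective stress: σ'_0 = σ_v − u = 70.35 − 26.978 = 43.372 kPa.
Stress increase at mid-clay by the 2:1 spreading method:
Δσ = qBL/((B+z)(L+z)) = 227×3.5×5.7/((3.5+3.75)(5.7+3.75)) = 66.1 kPa
Final effective stress: σ'_f = σ'_0 + Δσ = 43.372 + 66.1 = 109.47 kPa.
Normally consolidated clay, so the full stress increment lies on the virgin compression line:
S_c = C_c·H/(1+e₀)·log₁₀(σ'_f/σ'_0) = 0.18×5.1/(1+1.02)×log₁₀(109.47/43.372)
    = 0.45446 × 0.40209 = 0.1827 m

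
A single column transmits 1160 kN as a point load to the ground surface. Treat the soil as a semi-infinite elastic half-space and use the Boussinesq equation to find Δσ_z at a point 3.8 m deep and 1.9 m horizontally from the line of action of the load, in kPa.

Boussinesq vertical stress below a point load on an elastic half-space:
Δσ_z = 3P/(2πz²) · [1 + (r/z)²]^(−5/2)
r/z = 1.9/3.8 = 0.5; [1+(r/z)²]^(−5/2) = 0.57243.
Δσ_z = 3×1160/(2π×3.8²) × 0.57243 = 38.356 × 0.57243 = 21.96 kPa

Δσ_z ≈ 22 kPa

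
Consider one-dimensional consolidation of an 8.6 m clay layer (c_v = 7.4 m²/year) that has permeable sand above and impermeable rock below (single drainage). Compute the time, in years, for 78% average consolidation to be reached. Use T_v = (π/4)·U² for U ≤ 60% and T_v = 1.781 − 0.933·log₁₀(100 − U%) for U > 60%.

Drainage path length: H_d = H = 8.6 m (single drainage).
U > 60%: T_v = 1.781 − 0.933·log₁₀(100 − 78) = 0.52852.
t = T_v·H_d²/c_v = 0.52852×8.6²/7.4 = 5.282 years.

t ≈ 5.28 years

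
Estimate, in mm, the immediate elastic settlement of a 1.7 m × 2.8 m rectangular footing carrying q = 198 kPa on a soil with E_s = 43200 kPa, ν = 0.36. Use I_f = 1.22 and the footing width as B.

Immediate (elastic) settlement: S_e = q·B·(1−ν²)/E_s · I_f.
S_e = 198 × 1.7 × (1 − 0.36²) / 43200 × 1.22
    = 198 × 1.7 × 0.8704 / 43200 × 1.22
    = 0.008274 m = 8.274 mm

S_e ≈ 8.27 mm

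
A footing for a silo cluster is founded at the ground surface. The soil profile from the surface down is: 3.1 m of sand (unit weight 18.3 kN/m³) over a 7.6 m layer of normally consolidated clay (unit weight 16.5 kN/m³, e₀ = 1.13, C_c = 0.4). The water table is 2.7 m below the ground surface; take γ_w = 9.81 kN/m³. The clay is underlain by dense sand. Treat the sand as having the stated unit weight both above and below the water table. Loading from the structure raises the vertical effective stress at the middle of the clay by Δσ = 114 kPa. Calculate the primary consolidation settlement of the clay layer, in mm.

S_c ≈ 557 mm

Mid-depth of clay below the ground surface: z = 3.1 + 7.6/2 = 6.9 m.
Total vertical stress at mid-clay: σ_v = 18.3×3.1 + 16.5×3.8 = 119.43 kPa.
Pore pressure: u = 9.81×(6.9 − 2.7) = 41.202 kPa.
Initial effective stress: σ'_0 = σ_v − u = 119.43 − 41.202 = 78.228 kPa.
Final effective stress: σ'_f = σ'_0 + Δσ = 78.228 + 114 = 192.23 kPa.
Normally consolidated clay, so the full stress increment lies on the virgin compression line:
S_c = C_c·H/(1+e₀)·log₁₀(σ'_f/σ'_0) = 0.4×7.6/(1+1.13)×log₁₀(192.23/78.228)
    = 1.4272 × 0.39046 = 0.5573 m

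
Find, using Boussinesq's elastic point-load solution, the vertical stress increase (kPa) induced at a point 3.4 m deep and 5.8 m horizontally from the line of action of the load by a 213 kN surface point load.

Δσ_z ≈ 0.291 kPa

Boussinesq vertical stress below a point load on an elastic half-space:
Δσ_z = 3P/(2πz²) · [1 + (r/z)²]^(−5/2)
r/z = 5.8/3.4 = 1.7059; [1+(r/z)²]^(−5/2) = 0.033079.
Δσ_z = 3×213/(2π×3.4²) × 0.033079 = 8.7976 × 0.033079 = 0.291 kPa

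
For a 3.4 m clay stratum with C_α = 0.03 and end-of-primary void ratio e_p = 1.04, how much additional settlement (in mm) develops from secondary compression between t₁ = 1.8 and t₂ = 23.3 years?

Secondary compression: S_s = C_α·H/(1+e_p)·log₁₀(t₂/t₁)
S_s = 0.03×3.4/(1+1.04)×log₁₀(23.3/1.8)
    = 0.05 × 1.112 = 0.0556 m

S_s ≈ 55.6 mm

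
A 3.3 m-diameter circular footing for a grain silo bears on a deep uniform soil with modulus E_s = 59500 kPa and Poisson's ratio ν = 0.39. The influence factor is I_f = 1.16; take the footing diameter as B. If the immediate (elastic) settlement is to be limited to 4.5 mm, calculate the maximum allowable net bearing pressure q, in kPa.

q ≈ 82.5 kPa

S_e = q·B·(1−ν²)/E_s · I_f  ⇒  q = S_e·E_s / (B·(1−ν²)·I_f).
q = 0.0045 × 59500 / (3.3 × 0.8479 × 1.16) = 82.49 kPa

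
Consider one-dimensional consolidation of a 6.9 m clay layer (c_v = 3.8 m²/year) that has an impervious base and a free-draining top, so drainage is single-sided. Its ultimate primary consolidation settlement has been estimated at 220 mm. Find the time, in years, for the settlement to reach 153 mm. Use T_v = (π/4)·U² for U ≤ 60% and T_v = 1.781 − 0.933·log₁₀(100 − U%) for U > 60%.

Drainage path length: H_d = H = 6.9 m (single drainage).
U = S(t)/S_ult = 153/220 = 0.6955.
U > 60%: T_v = 1.781 − 0.933·log₁₀(100 − 69.545) = 0.39675.
t = T_v·H_d²/c_v = 0.39675×6.9²/3.8 = 4.971 years.

t ≈ 4.97 years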